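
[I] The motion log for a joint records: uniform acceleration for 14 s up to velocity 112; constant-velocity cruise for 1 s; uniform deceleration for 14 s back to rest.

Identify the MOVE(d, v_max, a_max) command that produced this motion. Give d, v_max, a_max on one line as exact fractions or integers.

a_max = 112/14 = 8
d_a = ½·112·14 = 784; d_c = 112·1 = 112
d = 2·784 + 112 = 1680
t_c = 1 > 0 ⇒ limit active, v_max = 112

d=1680 v_max=112 a_max=8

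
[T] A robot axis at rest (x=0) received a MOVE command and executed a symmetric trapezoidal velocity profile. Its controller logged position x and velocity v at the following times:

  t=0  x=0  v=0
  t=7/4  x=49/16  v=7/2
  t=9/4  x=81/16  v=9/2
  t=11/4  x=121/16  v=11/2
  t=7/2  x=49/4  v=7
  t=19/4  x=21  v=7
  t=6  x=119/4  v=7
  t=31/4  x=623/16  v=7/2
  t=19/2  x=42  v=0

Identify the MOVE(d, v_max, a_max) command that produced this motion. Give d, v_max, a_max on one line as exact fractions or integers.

d=42 v_max=7 a_max=2

final state: t=19/2, x=42, v=0 → d = 42
a_max = (7/2−0)/(7/4−0) = 2
max v = 7 over t∈[7/2,6] → v_max = 7
check: 7·(7/2+5/2) = 42 ✓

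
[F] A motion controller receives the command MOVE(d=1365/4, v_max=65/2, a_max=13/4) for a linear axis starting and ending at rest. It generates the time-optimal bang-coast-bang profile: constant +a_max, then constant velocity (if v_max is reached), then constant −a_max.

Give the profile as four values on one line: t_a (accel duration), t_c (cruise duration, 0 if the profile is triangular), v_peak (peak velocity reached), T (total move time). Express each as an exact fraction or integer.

v_max²/a_max = (65/2)²/(13/4) = 325
1365/4 ≥ 325 so v_max reached
t_a = (65/2)/(13/4) = 10; v_peak = 65/2
d_cruise = 1365/4 − 325 = 65/4; t_c = (65/4)/(65/2) = 1/2
T = 2·10 + 1/2 = 41/2

t_a=10 t_c=1/2 v_peak=65/2 T=41/2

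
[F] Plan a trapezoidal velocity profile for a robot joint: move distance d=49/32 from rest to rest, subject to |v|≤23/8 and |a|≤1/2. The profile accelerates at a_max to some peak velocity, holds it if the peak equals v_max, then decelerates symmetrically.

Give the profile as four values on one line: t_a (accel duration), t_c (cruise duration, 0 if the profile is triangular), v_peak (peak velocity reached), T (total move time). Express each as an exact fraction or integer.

t_a=7/4 t_c=0 v_peak=7/8 T=7/2

vₘ²/aₘ = (23/8)²/(1/2) = 529/32
49/32 < 529/32 → triangular
v_peak = √(49/32·1/2) = √(49/64) = 7/8
t_a = (7/8)/(1/2) = 7/4; t_c = 0
T = 2·7/4 = 7/2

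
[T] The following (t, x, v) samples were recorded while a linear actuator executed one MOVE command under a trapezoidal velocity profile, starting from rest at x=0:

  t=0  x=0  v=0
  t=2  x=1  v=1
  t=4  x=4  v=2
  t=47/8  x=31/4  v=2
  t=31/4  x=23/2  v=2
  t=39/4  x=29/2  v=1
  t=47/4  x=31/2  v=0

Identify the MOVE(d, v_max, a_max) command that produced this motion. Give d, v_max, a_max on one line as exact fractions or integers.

final state: t=47/4, x=31/2, v=0 → d = 31/2
a_max = (1−0)/(2−0) = 1/2
max v = 2 over t∈[4,31/4] → v_max = 2
check: 2·(4+15/4) = 31/2 ✓

d=31/2 v_max=2 a_max=1/2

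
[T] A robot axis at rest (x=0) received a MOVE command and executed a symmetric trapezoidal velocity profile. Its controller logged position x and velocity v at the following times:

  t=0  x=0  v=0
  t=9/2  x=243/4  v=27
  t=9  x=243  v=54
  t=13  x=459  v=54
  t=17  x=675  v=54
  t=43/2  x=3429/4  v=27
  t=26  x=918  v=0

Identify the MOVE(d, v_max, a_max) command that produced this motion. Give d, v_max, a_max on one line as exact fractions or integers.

d=918 v_max=54 a_max=6

final state: t=26, x=918, v=0 → d = 918
a_max = (27−0)/(9/2−0) = 6
max v = 54 over t∈[9,17] → v_max = 54
check: 54·(9+8) = 918 ✓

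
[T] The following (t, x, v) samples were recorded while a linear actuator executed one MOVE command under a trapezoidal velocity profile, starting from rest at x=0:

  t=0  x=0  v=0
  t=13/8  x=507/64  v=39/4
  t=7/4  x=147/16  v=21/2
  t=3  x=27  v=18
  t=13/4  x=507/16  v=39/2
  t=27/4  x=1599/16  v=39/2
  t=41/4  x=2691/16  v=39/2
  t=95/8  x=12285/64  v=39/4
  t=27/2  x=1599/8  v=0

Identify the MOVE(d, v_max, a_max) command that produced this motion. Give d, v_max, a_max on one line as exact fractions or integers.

final state: t=27/2, x=1599/8, v=0 → d = 1599/8
a_max = (39/4−0)/(13/8−0) = 6
max v = 39/2 over t∈[13/4,41/4] → v_max = 39/2
check: 39/2·(13/4+7) = 1599/8 ✓

d=1599/8 v_max=39/2 a_max=6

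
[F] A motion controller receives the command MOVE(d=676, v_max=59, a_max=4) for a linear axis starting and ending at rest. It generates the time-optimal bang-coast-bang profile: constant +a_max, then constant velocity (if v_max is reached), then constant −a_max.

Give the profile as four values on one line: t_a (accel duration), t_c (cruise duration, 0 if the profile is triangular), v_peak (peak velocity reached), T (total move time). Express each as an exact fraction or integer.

t_a=13 t_c=0 v_peak=52 T=26

v_max²/a_max = 59²/4 = 3481/4
676 < 3481/4 → triangular
v_peak = √(676·4) = √2704 = 52
t_a = 52/4 = 13; t_c = 0
T = 2·13 = 26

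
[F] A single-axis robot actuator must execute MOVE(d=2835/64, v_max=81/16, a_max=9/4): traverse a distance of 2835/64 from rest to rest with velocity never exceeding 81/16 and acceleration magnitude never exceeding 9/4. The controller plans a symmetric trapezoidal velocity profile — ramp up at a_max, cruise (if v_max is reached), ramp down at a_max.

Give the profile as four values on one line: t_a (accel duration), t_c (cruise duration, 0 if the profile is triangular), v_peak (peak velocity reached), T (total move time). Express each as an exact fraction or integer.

t_a=9/4 t_c=13/2 v_peak=81/16 T=11

vₘ²/aₘ = (81/16)²/(9/4) = 729/64
2835/64 ≥ 729/64 so v_max reached
t_a = (81/16)/(9/4) = 9/4; v_peak = 81/16
d_cruise = 2835/64 − 729/64 = 1053/32; t_c = (1053/32)/(81/16) = 13/2
T = 2·9/4 + 13/2 = 11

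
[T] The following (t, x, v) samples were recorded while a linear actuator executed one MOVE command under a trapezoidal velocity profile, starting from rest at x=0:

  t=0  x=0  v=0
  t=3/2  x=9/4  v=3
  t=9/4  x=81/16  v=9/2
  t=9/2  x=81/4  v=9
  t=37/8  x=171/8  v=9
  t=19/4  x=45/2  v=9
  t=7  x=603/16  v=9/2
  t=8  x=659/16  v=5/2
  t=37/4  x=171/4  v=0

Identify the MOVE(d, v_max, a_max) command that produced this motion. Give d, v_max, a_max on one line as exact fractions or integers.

final state: t=37/4, x=171/4, v=0 → d = 171/4
a_max = (3−0)/(3/2−0) = 2
max v = 9 over t∈[9/2,19/4] → v_max = 9
check: 9·(9/2+1/4) = 171/4 ✓

d=171/4 v_max=9 a_max=2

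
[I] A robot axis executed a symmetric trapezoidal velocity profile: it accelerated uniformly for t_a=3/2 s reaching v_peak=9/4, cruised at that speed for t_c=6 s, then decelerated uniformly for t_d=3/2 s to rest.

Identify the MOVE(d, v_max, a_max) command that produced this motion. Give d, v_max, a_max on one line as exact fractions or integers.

d=135/8 v_max=9/4 a_max=3/2

a_max = (9/4)/(3/2) = 3/2
d_a = ½·9/4·3/2 = 27/16; d_c = 9/4·6 = 27/2
d = 2·27/16 + 27/2 = 135/8
t_c = 6 > 0 ⇒ limit active, v_max = 9/4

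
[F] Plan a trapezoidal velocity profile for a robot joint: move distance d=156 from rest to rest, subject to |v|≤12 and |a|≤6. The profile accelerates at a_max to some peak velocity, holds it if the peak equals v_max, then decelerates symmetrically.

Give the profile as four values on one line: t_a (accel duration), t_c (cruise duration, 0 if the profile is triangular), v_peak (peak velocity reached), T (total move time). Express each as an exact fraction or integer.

t_a=2 t_c=11 v_peak=12 T=15

(v_max)²/a_max = 12²/6 = 24
156 ≥ 24 ⇒ cruise phase
t_a = 12/6 = 2; v_peak = 12
d_cruise = 156 − 24 = 132; t_c = 132/12 = 11
T = 2·2 + 11 = 15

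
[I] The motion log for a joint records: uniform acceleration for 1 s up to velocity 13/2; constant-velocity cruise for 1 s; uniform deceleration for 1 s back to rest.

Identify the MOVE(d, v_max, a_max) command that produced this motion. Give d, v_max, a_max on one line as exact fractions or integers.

a_max = (13/2)/1 = 13/2
d_a = ½·13/2·1 = 13/4; d_c = 13/2·1 = 13/2
d = 2·13/4 + 13/2 = 13
t_c = 1 > 0 → v_max = v_peak = 13/2

d=13 v_max=13/2 a_max=13/2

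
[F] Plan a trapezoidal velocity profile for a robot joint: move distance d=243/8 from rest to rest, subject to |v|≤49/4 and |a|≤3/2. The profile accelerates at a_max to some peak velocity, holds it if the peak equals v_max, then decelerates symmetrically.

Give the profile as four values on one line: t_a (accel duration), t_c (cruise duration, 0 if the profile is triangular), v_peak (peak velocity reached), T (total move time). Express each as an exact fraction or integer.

t_a=9/2 t_c=0 v_peak=27/4 T=9

(v_max)²/a_max = (49/4)²/(3/2) = 2401/24
243/8 < 2401/24 → triangular
v_peak = √(243/8·3/2) = √(729/16) = 27/4
t_a = (27/4)/(3/2) = 9/2; t_c = 0
T = 2·9/2 = 9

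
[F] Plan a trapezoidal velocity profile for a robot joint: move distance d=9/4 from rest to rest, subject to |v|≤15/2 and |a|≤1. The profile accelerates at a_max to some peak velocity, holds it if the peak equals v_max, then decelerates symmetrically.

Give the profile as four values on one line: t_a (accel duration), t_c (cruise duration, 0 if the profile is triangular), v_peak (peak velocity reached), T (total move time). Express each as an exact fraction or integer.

(v_max)²/a_max = (15/2)²/1 = 225/4
9/4 < 225/4 → triangular
v_peak = √(9/4·1) = √(9/4) = 3/2
t_a = (3/2)/1 = 3/2; t_c = 0
T = 2·3/2 = 3

t_a=3/2 t_c=0 v_peak=3/2 T=3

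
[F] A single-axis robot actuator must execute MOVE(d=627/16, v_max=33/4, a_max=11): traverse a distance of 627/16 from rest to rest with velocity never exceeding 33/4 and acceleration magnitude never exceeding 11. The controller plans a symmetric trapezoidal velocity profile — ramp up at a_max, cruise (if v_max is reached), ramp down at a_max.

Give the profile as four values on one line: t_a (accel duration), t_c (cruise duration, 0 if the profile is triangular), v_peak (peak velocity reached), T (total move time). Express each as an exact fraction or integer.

vₘ²/aₘ = (33/4)²/11 = 99/16
627/16 ≥ 99/16 → trapezoidal
t_a = (33/4)/11 = 3/4; v_peak = 33/4
d_cruise = 627/16 − 99/16 = 33; t_c = 33/(33/4) = 4
T = 2·3/4 + 4 = 11/2

t_a=3/4 t_c=4 v_peak=33/4 T=11/2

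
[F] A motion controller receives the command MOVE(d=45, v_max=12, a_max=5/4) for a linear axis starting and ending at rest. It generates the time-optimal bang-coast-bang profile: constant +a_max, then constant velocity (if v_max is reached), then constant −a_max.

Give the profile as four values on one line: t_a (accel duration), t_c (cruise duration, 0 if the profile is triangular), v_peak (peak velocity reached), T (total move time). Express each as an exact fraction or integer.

t_a=6 t_c=0 v_peak=15/2 T=12

vₘ²/aₘ = 12²/(5/4) = 576/5
45 < 576/5 ⇒ no cruise
v_peak = √(45·5/4) = √(225/4) = 15/2
t_a = (15/2)/(5/4) = 6; t_c = 0
T = 2·6 = 12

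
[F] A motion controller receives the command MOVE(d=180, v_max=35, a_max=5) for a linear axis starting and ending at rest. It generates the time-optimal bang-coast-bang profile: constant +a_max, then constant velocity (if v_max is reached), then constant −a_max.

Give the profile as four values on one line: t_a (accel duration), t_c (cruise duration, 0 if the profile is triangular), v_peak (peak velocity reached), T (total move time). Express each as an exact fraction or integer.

t_a=6 t_c=0 v_peak=30 T=12

(v_max)²/a_max = 35²/5 = 245
180 < 245 so t_c = 0
v_peak = √(180·5) = √900 = 30
t_a = 30/5 = 6; t_c = 0
T = 2·6 = 12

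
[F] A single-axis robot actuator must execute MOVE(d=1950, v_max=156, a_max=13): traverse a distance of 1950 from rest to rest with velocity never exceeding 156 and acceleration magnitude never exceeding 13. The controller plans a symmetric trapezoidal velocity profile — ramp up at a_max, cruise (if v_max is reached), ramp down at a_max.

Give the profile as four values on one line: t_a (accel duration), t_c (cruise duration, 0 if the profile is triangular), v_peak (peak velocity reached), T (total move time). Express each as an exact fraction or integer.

v_max²/a_max = 156²/13 = 1872
1950 ≥ 1872 so v_max reached
t_a = 156/13 = 12; v_peak = 156
d_cruise = 1950 − 1872 = 78; t_c = 78/156 = 1/2
T = 2·12 + 1/2 = 49/2

t_a=12 t_c=1/2 v_peak=156 T=49/2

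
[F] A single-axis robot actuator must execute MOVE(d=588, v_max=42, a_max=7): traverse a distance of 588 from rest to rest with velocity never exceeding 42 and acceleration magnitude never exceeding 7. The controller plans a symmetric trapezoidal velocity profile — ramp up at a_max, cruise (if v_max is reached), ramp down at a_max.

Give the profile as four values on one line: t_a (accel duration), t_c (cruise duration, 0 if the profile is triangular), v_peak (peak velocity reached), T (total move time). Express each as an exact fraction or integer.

t_a=6 t_c=8 v_peak=42 T=20

v_max²/a_max = 42²/7 = 252
588 ≥ 252 ⇒ cruise phase
t_a = 42/7 = 6; v_peak = 42
d_cruise = 588 − 252 = 336; t_c = 336/42 = 8
T = 2·6 + 8 = 20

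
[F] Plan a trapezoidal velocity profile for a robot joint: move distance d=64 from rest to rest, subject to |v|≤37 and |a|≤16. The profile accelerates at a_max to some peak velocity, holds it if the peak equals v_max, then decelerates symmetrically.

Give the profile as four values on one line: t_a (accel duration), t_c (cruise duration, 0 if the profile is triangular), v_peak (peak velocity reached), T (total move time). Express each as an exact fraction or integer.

t_a=2 t_c=0 v_peak=32 T=4

(v_max)²/a_max = 37²/16 = 1369/16
64 < 1369/16 → triangular
v_peak = √(64·16) = √1024 = 32
t_a = 32/16 = 2; t_c = 0
T = 2·2 = 4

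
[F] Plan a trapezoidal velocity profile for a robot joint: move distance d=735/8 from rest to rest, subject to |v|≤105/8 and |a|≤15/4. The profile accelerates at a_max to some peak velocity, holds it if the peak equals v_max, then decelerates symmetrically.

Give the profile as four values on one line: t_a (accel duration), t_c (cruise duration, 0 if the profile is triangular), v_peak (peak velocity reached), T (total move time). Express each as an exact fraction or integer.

vₘ²/aₘ = (105/8)²/(15/4) = 735/16
735/8 ≥ 735/16 ⇒ cruise phase
t_a = (105/8)/(15/4) = 7/2; v_peak = 105/8
d_cruise = 735/8 − 735/16 = 735/16; t_c = (735/16)/(105/8) = 7/2
T = 2·7/2 + 7/2 = 21/2

t_a=7/2 t_c=7/2 v_peak=105/8 T=21/2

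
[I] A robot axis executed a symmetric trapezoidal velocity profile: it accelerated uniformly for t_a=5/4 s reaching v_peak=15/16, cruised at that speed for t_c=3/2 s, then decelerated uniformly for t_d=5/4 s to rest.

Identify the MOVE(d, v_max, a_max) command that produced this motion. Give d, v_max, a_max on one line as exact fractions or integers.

a_max = (15/16)/(5/4) = 3/4
d_a = ½·15/16·5/4 = 75/128; d_c = 15/16·3/2 = 45/32
d = 2·75/128 + 45/32 = 165/64
t_c = 3/2 > 0 → v_max = v_peak = 15/16

d=165/64 v_max=15/16 a_max=3/4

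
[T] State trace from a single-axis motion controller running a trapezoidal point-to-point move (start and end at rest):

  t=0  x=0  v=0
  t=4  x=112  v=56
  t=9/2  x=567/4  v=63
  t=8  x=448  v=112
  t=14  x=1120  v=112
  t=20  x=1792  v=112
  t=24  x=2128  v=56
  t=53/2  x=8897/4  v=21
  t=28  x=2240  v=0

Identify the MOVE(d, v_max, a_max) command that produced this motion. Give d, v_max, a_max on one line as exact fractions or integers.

d=2240 v_max=112 a_max=14

final state: t=28, x=2240, v=0 → d = 2240
a_max = (56−0)/(4−0) = 14
max v = 112 over t∈[8,20] → v_max = 112
check: 112·(8+12) = 2240 ✓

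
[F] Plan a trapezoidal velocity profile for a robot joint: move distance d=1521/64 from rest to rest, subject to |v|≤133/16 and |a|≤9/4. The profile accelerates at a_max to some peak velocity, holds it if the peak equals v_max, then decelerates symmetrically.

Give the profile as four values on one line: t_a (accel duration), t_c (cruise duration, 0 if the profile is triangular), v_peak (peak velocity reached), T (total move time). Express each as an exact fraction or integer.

t_a=13/4 t_c=0 v_peak=117/16 T=13/2

(v_max)²/a_max = (133/16)²/(9/4) = 17689/576
1521/64 < 17689/576 → triangular
v_peak = √(1521/64·9/4) = √(13689/256) = 117/16
t_a = (117/16)/(9/4) = 13/4; t_c = 0
T = 2·13/4 = 13/2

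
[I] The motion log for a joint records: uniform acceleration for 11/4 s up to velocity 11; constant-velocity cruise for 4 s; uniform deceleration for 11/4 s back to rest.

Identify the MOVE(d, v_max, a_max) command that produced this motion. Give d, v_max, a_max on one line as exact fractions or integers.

a_max = 11/(11/4) = 4
d_a = ½·11·11/4 = 121/8; d_c = 11·4 = 44
d = 2·121/8 + 44 = 297/4
t_c = 4 > 0 so v_max = 11

d=297/4 v_max=11 a_max=4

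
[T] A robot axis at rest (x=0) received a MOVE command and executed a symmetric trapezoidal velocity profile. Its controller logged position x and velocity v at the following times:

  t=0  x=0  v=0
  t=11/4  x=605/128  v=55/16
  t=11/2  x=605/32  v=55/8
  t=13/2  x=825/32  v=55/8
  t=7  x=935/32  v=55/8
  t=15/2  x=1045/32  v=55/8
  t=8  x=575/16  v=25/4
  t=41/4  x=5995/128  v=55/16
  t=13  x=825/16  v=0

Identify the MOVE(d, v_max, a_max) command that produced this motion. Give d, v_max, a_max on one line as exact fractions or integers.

final state: t=13, x=825/16, v=0 → d = 825/16
a_max = (55/16−0)/(11/4−0) = 5/4
max v = 55/8 over t∈[11/2,15/2] → v_max = 55/8
check: 55/8·(11/2+2) = 825/16 ✓

d=825/16 v_max=55/8 a_max=5/4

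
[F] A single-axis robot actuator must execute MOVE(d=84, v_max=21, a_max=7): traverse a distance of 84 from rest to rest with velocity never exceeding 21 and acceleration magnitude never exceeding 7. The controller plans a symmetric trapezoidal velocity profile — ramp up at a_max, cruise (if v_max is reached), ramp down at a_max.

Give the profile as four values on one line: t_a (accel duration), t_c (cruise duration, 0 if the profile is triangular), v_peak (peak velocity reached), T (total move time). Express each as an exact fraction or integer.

vₘ²/aₘ = 21²/7 = 63
84 ≥ 63 → trapezoidal
t_a = 21/7 = 3; v_peak = 21
d_cruise = 84 − 63 = 21; t_c = 21/21 = 1
T = 2·3 + 1 = 7

t_a=3 t_c=1 v_peak=21 T=7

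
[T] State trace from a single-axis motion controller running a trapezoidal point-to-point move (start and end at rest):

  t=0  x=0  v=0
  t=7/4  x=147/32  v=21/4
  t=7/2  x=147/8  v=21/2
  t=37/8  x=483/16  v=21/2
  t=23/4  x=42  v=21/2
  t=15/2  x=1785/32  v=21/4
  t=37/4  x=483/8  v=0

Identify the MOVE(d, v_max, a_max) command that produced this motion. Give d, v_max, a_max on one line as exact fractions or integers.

d=483/8 v_max=21/2 a_max=3

final state: t=37/4, x=483/8, v=0 → d = 483/8
a_max = (21/4−0)/(7/4−0) = 3
max v = 21/2 over t∈[7/2,23/4] → v_max = 21/2
check: 21/2·(7/2+9/4) = 483/8 ✓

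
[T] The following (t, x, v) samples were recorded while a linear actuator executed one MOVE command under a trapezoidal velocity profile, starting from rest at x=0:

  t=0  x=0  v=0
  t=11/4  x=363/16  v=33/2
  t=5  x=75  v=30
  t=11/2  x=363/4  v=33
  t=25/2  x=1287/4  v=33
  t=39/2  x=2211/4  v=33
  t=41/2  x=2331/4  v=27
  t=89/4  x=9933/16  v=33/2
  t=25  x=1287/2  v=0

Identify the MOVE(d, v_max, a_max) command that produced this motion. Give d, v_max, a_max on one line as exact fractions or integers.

d=1287/2 v_max=33 a_max=6

final state: t=25, x=1287/2, v=0 → d = 1287/2
a_max = (33/2−0)/(11/4−0) = 6
max v = 33 over t∈[11/2,39/2] → v_max = 33
check: 33·(11/2+14) = 1287/2 ✓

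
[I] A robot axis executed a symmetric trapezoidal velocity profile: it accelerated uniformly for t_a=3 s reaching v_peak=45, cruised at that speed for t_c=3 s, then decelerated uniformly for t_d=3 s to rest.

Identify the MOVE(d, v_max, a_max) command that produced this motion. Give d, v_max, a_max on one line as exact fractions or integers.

d=270 v_max=45 a_max=15

a_max = 45/3 = 15
d_a = ½·45·3 = 135/2; d_c = 45·3 = 135
d = 2·135/2 + 135 = 270
t_c = 3 > 0 so v_max = 45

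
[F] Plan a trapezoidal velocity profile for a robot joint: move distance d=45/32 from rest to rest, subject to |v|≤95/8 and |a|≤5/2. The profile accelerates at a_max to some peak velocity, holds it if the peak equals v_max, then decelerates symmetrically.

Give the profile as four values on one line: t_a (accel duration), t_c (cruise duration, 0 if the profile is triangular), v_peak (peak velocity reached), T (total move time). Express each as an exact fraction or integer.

v_max²/a_max = (95/8)²/(5/2) = 1805/32
45/32 < 1805/32 → triangular
v_peak = √(45/32·5/2) = √(225/64) = 15/8
t_a = (15/8)/(5/2) = 3/4; t_c = 0
T = 2·3/4 = 3/2

t_a=3/4 t_c=0 v_peak=15/8 T=3/2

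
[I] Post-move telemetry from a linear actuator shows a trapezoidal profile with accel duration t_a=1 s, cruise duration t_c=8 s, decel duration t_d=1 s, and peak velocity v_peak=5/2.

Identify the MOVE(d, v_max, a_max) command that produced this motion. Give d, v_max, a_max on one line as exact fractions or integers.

d=45/2 v_max=5/2 a_max=5/2

a_max = (5/2)/1 = 5/2
d_a = ½·5/2·1 = 5/4; d_c = 5/2·8 = 20
d = 2·5/4 + 20 = 45/2
t_c = 8 > 0 so v_max = 5/2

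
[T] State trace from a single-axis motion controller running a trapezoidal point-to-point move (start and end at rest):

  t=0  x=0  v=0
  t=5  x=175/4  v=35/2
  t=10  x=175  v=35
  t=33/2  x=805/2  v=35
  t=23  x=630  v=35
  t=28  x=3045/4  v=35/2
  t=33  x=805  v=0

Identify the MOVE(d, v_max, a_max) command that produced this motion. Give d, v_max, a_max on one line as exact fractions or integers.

final state: t=33, x=805, v=0 → d = 805
a_max = (35/2−0)/(5−0) = 7/2
max v = 35 over t∈[10,23] → v_max = 35
check: 35·(10+13) = 805 ✓

d=805 v_max=35 a_max=7/2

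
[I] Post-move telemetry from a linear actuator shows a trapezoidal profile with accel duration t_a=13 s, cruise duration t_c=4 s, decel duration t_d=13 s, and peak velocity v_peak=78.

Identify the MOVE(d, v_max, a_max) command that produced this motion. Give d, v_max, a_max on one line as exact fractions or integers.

d=1326 v_max=78 a_max=6

a_max = 78/13 = 6
d_a = ½·78·13 = 507; d_c = 78·4 = 312
d = 2·507 + 312 = 1326
t_c = 4 > 0 → v_max = v_peak = 78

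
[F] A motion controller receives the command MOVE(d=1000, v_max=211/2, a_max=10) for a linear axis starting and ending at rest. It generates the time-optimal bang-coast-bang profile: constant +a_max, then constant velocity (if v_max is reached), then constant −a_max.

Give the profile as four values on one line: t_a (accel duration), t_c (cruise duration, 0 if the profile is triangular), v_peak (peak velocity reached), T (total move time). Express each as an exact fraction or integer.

v_max²/a_max = (211/2)²/10 = 44521/40
1000 < 44521/40 → triangular
v_peak = √(1000·10) = √10000 = 100
t_a = 100/10 = 10; t_c = 0
T = 2·10 = 20

t_a=10 t_c=0 v_peak=100 T=20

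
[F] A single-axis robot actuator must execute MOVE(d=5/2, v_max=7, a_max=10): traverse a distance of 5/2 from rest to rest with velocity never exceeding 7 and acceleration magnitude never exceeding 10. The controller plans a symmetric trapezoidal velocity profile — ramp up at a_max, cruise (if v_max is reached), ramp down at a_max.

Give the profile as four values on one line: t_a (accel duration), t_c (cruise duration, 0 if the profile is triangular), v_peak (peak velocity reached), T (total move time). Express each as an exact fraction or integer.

v_max²/a_max = 7²/10 = 49/10
5/2 < 49/10 so t_c = 0
v_peak = √(5/2·10) = √25 = 5
t_a = 5/10 = 1/2; t_c = 0
T = 2·1/2 = 1

t_a=1/2 t_c=0 v_peak=5 T=1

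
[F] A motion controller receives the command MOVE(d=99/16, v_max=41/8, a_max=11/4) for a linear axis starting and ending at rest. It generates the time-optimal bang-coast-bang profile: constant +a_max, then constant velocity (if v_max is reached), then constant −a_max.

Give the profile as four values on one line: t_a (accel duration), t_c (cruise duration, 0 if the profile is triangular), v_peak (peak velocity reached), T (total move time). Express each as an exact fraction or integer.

vₘ²/aₘ = (41/8)²/(11/4) = 1681/176
99/16 < 1681/176 so t_c = 0
v_peak = √(99/16·11/4) = √(1089/64) = 33/8
t_a = (33/8)/(11/4) = 3/2; t_c = 0
T = 2·3/2 = 3

t_a=3/2 t_c=0 v_peak=33/8 T=3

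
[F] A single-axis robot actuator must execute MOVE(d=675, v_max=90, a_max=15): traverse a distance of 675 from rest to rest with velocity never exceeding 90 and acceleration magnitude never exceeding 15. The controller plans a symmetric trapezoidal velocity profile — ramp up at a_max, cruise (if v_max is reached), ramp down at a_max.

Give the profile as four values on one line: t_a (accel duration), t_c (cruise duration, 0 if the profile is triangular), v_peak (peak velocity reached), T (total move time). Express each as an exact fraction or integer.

v_max²/a_max = 90²/15 = 540
675 ≥ 540 → trapezoidal
t_a = 90/15 = 6; v_peak = 90
d_cruise = 675 − 540 = 135; t_c = 135/90 = 3/2
T = 2·6 + 3/2 = 27/2

t_a=6 t_c=3/2 v_peak=90 T=27/2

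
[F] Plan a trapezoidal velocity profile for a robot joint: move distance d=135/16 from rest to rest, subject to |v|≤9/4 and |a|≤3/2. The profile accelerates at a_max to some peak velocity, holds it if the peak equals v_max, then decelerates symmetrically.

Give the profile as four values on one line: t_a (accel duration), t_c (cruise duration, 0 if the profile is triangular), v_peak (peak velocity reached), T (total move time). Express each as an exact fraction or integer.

t_a=3/2 t_c=9/4 v_peak=9/4 T=21/4

v_max²/a_max = (9/4)²/(3/2) = 27/8
135/16 ≥ 27/8 → trapezoidal
t_a = (9/4)/(3/2) = 3/2; v_peak = 9/4
d_cruise = 135/16 − 27/8 = 81/16; t_c = (81/16)/(9/4) = 9/4
T = 2·3/2 + 9/4 = 21/4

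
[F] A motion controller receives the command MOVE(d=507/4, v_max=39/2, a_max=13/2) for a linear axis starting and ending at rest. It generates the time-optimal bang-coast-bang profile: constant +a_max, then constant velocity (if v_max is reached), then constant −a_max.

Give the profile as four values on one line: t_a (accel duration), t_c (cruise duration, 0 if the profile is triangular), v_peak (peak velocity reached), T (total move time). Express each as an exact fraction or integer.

t_a=3 t_c=7/2 v_peak=39/2 T=19/2

(v_max)²/a_max = (39/2)²/(13/2) = 117/2
507/4 ≥ 117/2 so v_max reached
t_a = (39/2)/(13/2) = 3; v_peak = 39/2
d_cruise = 507/4 − 117/2 = 273/4; t_c = (273/4)/(39/2) = 7/2
T = 2·3 + 7/2 = 19/2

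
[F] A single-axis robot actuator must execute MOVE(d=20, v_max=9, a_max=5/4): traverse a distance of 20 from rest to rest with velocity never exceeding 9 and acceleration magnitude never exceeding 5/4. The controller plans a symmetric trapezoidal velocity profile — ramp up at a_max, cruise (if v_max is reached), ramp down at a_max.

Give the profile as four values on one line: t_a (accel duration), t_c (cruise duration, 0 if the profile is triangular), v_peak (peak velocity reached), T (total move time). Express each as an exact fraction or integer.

v_max²/a_max = 9²/(5/4) = 324/5
20 < 324/5 so t_c = 0
v_peak = √(20·5/4) = √25 = 5
t_a = 5/(5/4) = 4; t_c = 0
T = 2·4 = 8

t_a=4 t_c=0 v_peak=5 T=8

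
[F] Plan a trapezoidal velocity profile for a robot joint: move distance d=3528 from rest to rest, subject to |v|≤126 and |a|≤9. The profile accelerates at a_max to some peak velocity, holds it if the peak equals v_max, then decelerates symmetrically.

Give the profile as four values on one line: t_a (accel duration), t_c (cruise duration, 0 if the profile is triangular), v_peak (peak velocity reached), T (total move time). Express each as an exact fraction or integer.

t_a=14 t_c=14 v_peak=126 T=42

vₘ²/aₘ = 126²/9 = 1764
3528 ≥ 1764 → trapezoidal
t_a = 126/9 = 14; v_peak = 126
d_cruise = 3528 − 1764 = 1764; t_c = 1764/126 = 14
T = 2·14 + 14 = 42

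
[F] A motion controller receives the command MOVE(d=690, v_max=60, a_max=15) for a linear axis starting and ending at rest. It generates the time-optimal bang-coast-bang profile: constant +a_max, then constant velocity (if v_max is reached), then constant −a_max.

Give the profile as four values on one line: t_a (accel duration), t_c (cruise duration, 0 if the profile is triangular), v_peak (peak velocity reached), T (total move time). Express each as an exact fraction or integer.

t_a=4 t_c=15/2 v_peak=60 T=31/2

(v_max)²/a_max = 60²/15 = 240
690 ≥ 240 so v_max reached
t_a = 60/15 = 4; v_peak = 60
d_cruise = 690 − 240 = 450; t_c = 450/60 = 15/2
T = 2·4 + 15/2 = 31/2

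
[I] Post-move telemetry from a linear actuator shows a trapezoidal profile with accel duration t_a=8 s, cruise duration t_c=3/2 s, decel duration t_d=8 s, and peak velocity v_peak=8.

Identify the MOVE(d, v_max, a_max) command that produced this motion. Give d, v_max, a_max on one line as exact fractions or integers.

d=76 v_max=8 a_max=1

a_max = 8/8 = 1
d_a = ½·8·8 = 32; d_c = 8·3/2 = 12
d = 2·32 + 12 = 76
t_c = 3/2 > 0 ⇒ limit active, v_max = 8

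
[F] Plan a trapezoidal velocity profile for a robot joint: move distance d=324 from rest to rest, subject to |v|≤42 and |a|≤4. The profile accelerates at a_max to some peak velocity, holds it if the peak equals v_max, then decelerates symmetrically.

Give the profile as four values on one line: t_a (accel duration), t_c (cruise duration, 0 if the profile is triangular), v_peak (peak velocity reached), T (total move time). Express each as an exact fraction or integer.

t_a=9 t_c=0 v_peak=36 T=18

vₘ²/aₘ = 42²/4 = 441
324 < 441 so t_c = 0
v_peak = √(324·4) = √1296 = 36
t_a = 36/4 = 9; t_c = 0
T = 2·9 = 18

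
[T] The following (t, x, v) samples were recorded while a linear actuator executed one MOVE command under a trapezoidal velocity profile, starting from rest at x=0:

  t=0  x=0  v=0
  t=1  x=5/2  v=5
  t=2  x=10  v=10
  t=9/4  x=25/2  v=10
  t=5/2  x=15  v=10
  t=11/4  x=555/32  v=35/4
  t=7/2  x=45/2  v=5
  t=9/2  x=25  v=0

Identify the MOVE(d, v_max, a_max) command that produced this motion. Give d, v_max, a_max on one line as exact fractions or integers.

final state: t=9/2, x=25, v=0 → d = 25
a_max = (5−0)/(1−0) = 5
max v = 10 over t∈[2,5/2] → v_max = 10
check: 10·(2+1/2) = 25 ✓

d=25 v_max=10 a_max=5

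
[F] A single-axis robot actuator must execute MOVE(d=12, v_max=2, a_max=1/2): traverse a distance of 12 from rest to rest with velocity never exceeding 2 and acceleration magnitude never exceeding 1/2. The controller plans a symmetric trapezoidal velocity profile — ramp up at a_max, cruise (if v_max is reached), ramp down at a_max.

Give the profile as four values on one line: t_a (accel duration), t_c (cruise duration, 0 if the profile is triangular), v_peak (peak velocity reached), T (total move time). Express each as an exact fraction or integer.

(v_max)²/a_max = 2²/(1/2) = 8
12 ≥ 8 ⇒ cruise phase
t_a = 2/(1/2) = 4; v_peak = 2
d_cruise = 12 − 8 = 4; t_c = 4/2 = 2
T = 2·4 + 2 = 10

t_a=4 t_c=2 v_peak=2 T=10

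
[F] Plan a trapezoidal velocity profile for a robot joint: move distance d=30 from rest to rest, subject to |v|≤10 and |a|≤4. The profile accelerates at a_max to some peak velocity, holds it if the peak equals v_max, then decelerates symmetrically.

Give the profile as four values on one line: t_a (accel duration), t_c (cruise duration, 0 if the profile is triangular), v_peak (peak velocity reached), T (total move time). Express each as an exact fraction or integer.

t_a=5/2 t_c=1/2 v_peak=10 T=11/2

(v_max)²/a_max = 10²/4 = 25
30 ≥ 25 so v_max reached
t_a = 10/4 = 5/2; v_peak = 10
d_cruise = 30 − 25 = 5; t_c = 5/10 = 1/2
T = 2·5/2 + 1/2 = 11/2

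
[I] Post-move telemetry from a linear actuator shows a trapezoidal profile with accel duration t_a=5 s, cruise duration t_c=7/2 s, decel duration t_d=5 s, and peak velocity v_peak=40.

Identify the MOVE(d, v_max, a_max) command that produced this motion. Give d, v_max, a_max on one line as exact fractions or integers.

a_max = 40/5 = 8
d_a = ½·40·5 = 100; d_c = 40·7/2 = 140
d = 2·100 + 140 = 340
t_c = 7/2 > 0 → v_max = v_peak = 40

d=340 v_max=40 a_max=8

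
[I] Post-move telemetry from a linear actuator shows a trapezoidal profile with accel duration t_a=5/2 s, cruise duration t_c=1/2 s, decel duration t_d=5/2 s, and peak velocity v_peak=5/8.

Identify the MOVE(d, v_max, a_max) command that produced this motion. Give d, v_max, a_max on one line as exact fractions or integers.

a_max = (5/8)/(5/2) = 1/4
d_a = ½·5/8·5/2 = 25/32; d_c = 5/8·1/2 = 5/16
d = 2·25/32 + 5/16 = 15/8
t_c = 1/2 > 0 so v_max = 5/8

d=15/8 v_max=5/8 a_max=1/4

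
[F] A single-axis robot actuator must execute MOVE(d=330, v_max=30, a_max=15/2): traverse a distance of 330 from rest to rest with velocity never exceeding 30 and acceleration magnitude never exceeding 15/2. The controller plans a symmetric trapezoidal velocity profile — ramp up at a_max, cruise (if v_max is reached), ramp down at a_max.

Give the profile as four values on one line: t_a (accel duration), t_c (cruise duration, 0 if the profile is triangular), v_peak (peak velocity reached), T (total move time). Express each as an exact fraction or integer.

vₘ²/aₘ = 30²/(15/2) = 120
330 ≥ 120 → trapezoidal
t_a = 30/(15/2) = 4; v_peak = 30
d_cruise = 330 − 120 = 210; t_c = 210/30 = 7
T = 2·4 + 7 = 15

t_a=4 t_c=7 v_peak=30 T=15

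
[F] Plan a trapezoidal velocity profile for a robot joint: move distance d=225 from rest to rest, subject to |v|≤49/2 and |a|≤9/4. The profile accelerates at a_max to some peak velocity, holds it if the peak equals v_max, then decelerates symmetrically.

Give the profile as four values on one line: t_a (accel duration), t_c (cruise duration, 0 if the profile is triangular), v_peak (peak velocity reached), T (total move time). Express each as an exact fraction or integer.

v_max²/a_max = (49/2)²/(9/4) = 2401/9
225 < 2401/9 so t_c = 0
v_peak = √(225·9/4) = √(2025/4) = 45/2
t_a = (45/2)/(9/4) = 10; t_c = 0
T = 2·10 = 20

t_a=10 t_c=0 v_peak=45/2 T=20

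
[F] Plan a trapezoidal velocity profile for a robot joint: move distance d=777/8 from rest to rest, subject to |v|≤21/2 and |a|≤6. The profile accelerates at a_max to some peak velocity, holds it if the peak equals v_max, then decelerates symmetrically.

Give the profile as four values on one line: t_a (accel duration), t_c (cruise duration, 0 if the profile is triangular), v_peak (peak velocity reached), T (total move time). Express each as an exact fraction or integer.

vₘ²/aₘ = (21/2)²/6 = 147/8
777/8 ≥ 147/8 so v_max reached
t_a = (21/2)/6 = 7/4; v_peak = 21/2
d_cruise = 777/8 − 147/8 = 315/4; t_c = (315/4)/(21/2) = 15/2
T = 2·7/4 + 15/2 = 11

t_a=7/4 t_c=15/2 v_peak=21/2 T=11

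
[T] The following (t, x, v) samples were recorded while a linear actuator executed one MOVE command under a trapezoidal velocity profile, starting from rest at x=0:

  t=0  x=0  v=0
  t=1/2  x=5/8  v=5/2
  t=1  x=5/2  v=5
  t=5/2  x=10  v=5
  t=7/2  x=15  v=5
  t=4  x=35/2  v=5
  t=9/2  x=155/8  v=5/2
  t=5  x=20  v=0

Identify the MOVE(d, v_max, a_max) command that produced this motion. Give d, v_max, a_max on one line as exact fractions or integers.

d=20 v_max=5 a_max=5

final state: t=5, x=20, v=0 → d = 20
a_max = (5/2−0)/(1/2−0) = 5
max v = 5 over t∈[1,4] → v_max = 5
check: 5·(1+3) = 20 ✓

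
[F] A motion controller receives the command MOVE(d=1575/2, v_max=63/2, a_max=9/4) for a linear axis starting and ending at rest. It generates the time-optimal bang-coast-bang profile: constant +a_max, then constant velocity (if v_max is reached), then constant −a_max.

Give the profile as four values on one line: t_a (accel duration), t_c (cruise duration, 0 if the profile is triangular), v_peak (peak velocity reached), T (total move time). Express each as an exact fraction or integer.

t_a=14 t_c=11 v_peak=63/2 T=39

(v_max)²/a_max = (63/2)²/(9/4) = 441
1575/2 ≥ 441 so v_max reached
t_a = (63/2)/(9/4) = 14; v_peak = 63/2
d_cruise = 1575/2 − 441 = 693/2; t_c = (693/2)/(63/2) = 11
T = 2·14 + 11 = 39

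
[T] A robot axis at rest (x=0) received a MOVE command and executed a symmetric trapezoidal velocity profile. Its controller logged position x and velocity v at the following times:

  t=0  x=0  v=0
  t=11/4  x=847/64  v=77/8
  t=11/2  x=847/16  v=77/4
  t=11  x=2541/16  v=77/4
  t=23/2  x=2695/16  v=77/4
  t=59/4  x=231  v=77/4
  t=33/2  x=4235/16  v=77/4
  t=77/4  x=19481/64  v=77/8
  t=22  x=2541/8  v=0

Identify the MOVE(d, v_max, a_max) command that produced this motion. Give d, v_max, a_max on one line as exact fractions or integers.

final state: t=22, x=2541/8, v=0 → d = 2541/8
a_max = (77/8−0)/(11/4−0) = 7/2
max v = 77/4 over t∈[11/2,33/2] → v_max = 77/4
check: 77/4·(11/2+11) = 2541/8 ✓

d=2541/8 v_max=77/4 a_max=7/2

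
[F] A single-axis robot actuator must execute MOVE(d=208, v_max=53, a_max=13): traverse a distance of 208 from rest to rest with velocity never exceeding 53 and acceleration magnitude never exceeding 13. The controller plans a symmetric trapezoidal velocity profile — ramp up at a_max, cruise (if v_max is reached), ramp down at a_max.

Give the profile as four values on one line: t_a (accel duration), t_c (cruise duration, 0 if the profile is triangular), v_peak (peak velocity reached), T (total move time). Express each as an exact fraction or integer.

t_a=4 t_c=0 v_peak=52 T=8

v_max²/a_max = 53²/13 = 2809/13
208 < 2809/13 so t_c = 0
v_peak = √(208·13) = √2704 = 52
t_a = 52/13 = 4; t_c = 0
T = 2·4 = 8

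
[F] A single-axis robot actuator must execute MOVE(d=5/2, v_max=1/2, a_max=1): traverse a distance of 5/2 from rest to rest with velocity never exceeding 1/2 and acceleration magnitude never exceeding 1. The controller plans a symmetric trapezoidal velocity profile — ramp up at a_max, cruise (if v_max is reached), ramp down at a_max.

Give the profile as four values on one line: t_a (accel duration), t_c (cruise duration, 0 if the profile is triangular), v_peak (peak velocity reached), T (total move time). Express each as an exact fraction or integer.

vₘ²/aₘ = (1/2)²/1 = 1/4
5/2 ≥ 1/4 so v_max reached
t_a = (1/2)/1 = 1/2; v_peak = 1/2
d_cruise = 5/2 − 1/4 = 9/4; t_c = (9/4)/(1/2) = 9/2
T = 2·1/2 + 9/2 = 11/2

t_a=1/2 t_c=9/2 v_peak=1/2 T=11/2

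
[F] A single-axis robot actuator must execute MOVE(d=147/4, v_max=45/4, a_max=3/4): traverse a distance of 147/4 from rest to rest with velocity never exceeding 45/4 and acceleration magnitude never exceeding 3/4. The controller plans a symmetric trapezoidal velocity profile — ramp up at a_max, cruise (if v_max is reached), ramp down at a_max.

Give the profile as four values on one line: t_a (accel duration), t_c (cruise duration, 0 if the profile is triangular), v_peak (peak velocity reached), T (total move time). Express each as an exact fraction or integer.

t_a=7 t_c=0 v_peak=21/4 T=14

vₘ²/aₘ = (45/4)²/(3/4) = 675/4
147/4 < 675/4 so t_c = 0
v_peak = √(147/4·3/4) = √(441/16) = 21/4
t_a = (21/4)/(3/4) = 7; t_c = 0
T = 2·7 = 14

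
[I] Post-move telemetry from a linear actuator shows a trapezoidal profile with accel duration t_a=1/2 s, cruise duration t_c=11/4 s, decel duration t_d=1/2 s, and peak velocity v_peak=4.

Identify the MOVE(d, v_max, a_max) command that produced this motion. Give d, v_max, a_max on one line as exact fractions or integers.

a_max = 4/(1/2) = 8
d_a = ½·4·1/2 = 1; d_c = 4·11/4 = 11
d = 2·1 + 11 = 13
t_c = 11/4 > 0 → v_max = v_peak = 4

d=13 v_max=4 a_max=8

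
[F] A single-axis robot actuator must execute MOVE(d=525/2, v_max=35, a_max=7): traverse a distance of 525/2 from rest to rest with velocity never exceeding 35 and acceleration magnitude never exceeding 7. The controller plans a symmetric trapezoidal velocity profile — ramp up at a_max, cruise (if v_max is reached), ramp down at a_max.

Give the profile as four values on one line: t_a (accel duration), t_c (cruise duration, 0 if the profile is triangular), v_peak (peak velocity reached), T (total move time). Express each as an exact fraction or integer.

t_a=5 t_c=5/2 v_peak=35 T=25/2

v_max²/a_max = 35²/7 = 175
525/2 ≥ 175 ⇒ cruise phase
t_a = 35/7 = 5; v_peak = 35
d_cruise = 525/2 − 175 = 175/2; t_c = (175/2)/35 = 5/2
T = 2·5 + 5/2 = 25/2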